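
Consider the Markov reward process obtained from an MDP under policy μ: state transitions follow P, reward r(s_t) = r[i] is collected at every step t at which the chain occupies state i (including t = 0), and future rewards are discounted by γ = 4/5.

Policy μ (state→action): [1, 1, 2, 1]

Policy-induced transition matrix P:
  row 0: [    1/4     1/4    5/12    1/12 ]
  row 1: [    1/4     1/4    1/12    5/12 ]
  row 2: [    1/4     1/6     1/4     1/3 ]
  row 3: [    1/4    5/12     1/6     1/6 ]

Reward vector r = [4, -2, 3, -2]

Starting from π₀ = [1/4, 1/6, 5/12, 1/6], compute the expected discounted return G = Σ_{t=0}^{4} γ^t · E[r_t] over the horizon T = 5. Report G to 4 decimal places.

G = 3.1768

t=0: π = [0.2500, 0.1667, 0.4167, 0.1667], E[r] = 1.5833, γ^t·E[r] = 1.583333, running G = 1.583333
t=1: π = [0.2500, 0.2431, 0.2500, 0.2569], E[r] = 0.7500, γ^t·E[r] = 0.600000, running G = 2.183333
t=2: π = [0.2500, 0.2720, 0.2297, 0.2483], E[r] = 0.6487, γ^t·E[r] = 0.415185, running G = 2.598519
t=3: π = [0.2500, 0.2722, 0.2256, 0.2521], E[r] = 0.6282, γ^t·E[r] = 0.321654, running G = 2.920173
t=4: π = [0.2500, 0.2732, 0.2253, 0.2515], E[r] = 0.6264, γ^t·E[r] = 0.256583, running G = 3.176756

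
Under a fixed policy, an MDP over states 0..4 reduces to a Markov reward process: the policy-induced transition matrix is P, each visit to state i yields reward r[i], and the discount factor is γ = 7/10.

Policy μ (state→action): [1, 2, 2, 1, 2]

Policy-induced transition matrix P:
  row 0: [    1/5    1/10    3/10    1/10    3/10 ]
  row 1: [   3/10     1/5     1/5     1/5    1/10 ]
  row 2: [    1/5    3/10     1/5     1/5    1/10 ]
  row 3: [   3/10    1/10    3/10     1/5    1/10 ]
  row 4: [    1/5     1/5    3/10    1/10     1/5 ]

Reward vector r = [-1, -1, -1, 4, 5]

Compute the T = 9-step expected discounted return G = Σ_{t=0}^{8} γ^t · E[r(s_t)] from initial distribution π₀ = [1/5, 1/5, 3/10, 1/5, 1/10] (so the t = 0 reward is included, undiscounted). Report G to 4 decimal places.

G = 2.2964

t=0: π = [0.2000, 0.2000, 0.3000, 0.2000, 0.1000], E[r] = 0.6000, γ^t·E[r] = 0.600000, running G = 0.600000
t=1: π = [0.2400, 0.1900, 0.2500, 0.1700, 0.1500], E[r] = 0.7500, γ^t·E[r] = 0.525000, running G = 1.125000
t=2: π = [0.2360, 0.1840, 0.2560, 0.1610, 0.1630], E[r] = 0.7830, γ^t·E[r] = 0.383670, running G = 1.508670
t=3: π = [0.2345, 0.1859, 0.2560, 0.1601, 0.1635], E[r] = 0.7815, γ^t·E[r] = 0.268055, running G = 1.776725
t=4: π = [0.2346, 0.1861, 0.2558, 0.1602, 0.1633], E[r] = 0.7805, γ^t·E[r] = 0.187398, running G = 1.964123
t=5: π = [0.2346, 0.1861, 0.2558, 0.1602, 0.1632], E[r] = 0.7805, γ^t·E[r] = 0.131186, running G = 2.095309
t=6: π = [0.2346, 0.1861, 0.2558, 0.1602, 0.1633], E[r] = 0.7806, γ^t·E[r] = 0.091833, running G = 2.187142
t=7: π = [0.2346, 0.1861, 0.2558, 0.1602, 0.1633], E[r] = 0.7806, γ^t·E[r] = 0.064283, running G = 2.251425
t=8: π = [0.2346, 0.1861, 0.2558, 0.1602, 0.1633], E[r] = 0.7806, γ^t·E[r] = 0.044998, running G = 2.296423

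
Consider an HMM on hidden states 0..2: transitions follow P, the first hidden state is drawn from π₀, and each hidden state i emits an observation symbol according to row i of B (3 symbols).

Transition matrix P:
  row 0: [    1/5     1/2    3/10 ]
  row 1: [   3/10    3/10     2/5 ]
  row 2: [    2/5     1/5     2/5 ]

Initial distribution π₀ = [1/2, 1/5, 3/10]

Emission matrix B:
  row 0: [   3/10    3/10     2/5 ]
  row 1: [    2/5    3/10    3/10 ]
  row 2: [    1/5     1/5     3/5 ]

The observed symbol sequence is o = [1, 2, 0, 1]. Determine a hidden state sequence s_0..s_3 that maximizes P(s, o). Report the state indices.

path = [0, 2, 0, 1]

t=0: δ = [1.500e-01, 6.000e-02, 6.000e-02]  (obs o_0=1)
t=1: δ = [1.200e-02, 2.250e-02, 2.700e-02]  ψ = [0, 0, 0]  (obs o_1=2)
t=2: δ = [3.240e-03, 2.700e-03, 2.160e-03]  ψ = [2, 1, 2]  (obs o_2=0)
t=3: δ = [2.592e-04, 4.860e-04, 2.160e-04]  ψ = [2, 0, 1]  (obs o_3=1)
backtrack: best end state = 1; path = [0, 2, 0, 1]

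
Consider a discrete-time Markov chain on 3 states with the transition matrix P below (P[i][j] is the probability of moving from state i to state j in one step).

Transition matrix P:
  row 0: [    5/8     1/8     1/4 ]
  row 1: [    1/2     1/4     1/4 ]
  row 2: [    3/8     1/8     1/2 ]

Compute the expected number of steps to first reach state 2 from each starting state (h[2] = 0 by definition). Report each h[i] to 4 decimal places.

First-step conditioning: h[2] = 0; for i ≠ 2, h[i] = 1 + Σ_k P[i][k]·h[k].
  h[0] = 1 + 5/8·h[0] + 1/8·h[1]
  h[1] = 1 + 1/2·h[0] + 1/4·h[1]
Solving the 2×2 linear system over states ≠ 2 gives exactly h = [4, 4, 0] (h[2] = 0 is the target).

h = [4.0000, 4.0000, 0.0000]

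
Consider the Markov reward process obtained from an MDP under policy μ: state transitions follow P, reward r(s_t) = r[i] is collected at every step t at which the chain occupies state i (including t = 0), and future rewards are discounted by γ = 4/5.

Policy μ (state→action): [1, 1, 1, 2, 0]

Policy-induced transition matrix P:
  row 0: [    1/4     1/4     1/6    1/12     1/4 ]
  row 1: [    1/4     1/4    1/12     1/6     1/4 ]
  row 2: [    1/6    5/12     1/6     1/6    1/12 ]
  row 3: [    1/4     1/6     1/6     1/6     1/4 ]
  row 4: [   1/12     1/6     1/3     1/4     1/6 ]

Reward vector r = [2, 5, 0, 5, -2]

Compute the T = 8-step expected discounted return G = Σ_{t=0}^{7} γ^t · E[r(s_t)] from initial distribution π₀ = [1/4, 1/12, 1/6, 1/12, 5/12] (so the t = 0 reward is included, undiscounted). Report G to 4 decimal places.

G = 7.0726

t=0: π = [0.2500, 0.0833, 0.1667, 0.0833, 0.4167], E[r] = 0.5000, γ^t·E[r] = 0.500000, running G = 0.500000
t=1: π = [0.1667, 0.2361, 0.2292, 0.1806, 0.1875], E[r] = 2.0417, γ^t·E[r] = 1.633333, running G = 2.133333
t=2: π = [0.1997, 0.2575, 0.1782, 0.1684, 0.1962], E[r] = 2.1366, γ^t·E[r] = 1.367407, running G = 3.500741
t=3: π = [0.2024, 0.2493, 0.1779, 0.1664, 0.2039], E[r] = 2.0755, γ^t·E[r] = 1.062667, running G = 4.563407
t=4: π = [0.2012, 0.2488, 0.1799, 0.1668, 0.2034], E[r] = 2.0736, γ^t·E[r] = 0.849333, running G = 5.412741
t=5: π = [0.2011, 0.2491, 0.1798, 0.1668, 0.2031], E[r] = 2.0760, γ^t·E[r] = 0.680263, running G = 6.093004
t=6: π = [0.2012, 0.2491, 0.1798, 0.1668, 0.2031], E[r] = 2.0760, γ^t·E[r] = 0.544210, running G = 6.637214
t=7: π = [0.2012, 0.2491, 0.1798, 0.1668, 0.2031], E[r] = 2.0759, γ^t·E[r] = 0.435348, running G = 7.072562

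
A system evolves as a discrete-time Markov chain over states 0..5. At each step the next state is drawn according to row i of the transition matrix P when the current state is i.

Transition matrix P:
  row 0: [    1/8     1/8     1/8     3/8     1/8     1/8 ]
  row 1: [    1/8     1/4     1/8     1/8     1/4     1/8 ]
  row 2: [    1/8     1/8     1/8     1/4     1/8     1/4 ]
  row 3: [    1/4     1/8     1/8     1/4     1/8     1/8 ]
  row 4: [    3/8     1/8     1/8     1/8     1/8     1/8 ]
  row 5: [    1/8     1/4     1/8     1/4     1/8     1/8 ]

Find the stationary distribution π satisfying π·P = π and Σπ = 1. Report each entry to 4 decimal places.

π = [0.1908, 0.1629, 0.1250, 0.2353, 0.1454, 0.1406]

Balance equations π_j = Σ_i π_i·P[i][j]:
  π_0 = 1/8·π_0 + 1/8·π_1 + 1/8·π_2 + 1/4·π_3 + 3/8·π_4 + 1/8·π_5
  π_1 = 1/8·π_0 + 1/4·π_1 + 1/8·π_2 + 1/8·π_3 + 1/8·π_4 + 1/4·π_5
  π_2 = 1/8·π_0 + 1/8·π_1 + 1/8·π_2 + 1/8·π_3 + 1/8·π_4 + 1/8·π_5
  π_3 = 3/8·π_0 + 1/8·π_1 + 1/4·π_2 + 1/4·π_3 + 1/8·π_4 + 1/4·π_5
  π_4 = 1/8·π_0 + 1/4·π_1 + 1/8·π_2 + 1/8·π_3 + 1/8·π_4 + 1/8·π_5
  normalize: π_0 + π_1 + π_2 + π_3 + π_4 + π_5 = 1
Solving the linear system gives exactly π = [293/1536, 73/448, 1/8, 1265/5376, 521/3584, 9/64].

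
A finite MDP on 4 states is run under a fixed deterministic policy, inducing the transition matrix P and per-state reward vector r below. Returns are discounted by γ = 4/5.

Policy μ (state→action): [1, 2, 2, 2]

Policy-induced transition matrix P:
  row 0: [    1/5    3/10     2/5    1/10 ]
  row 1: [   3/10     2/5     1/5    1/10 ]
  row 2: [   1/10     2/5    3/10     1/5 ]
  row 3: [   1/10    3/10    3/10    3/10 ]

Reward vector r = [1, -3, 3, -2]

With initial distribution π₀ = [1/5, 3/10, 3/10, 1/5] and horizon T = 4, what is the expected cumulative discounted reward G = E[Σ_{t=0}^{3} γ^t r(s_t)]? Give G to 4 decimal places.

t=0: π = [0.2000, 0.3000, 0.3000, 0.2000], E[r] = -0.2000, γ^t·E[r] = -0.200000, running G = -0.200000
t=1: π = [0.1800, 0.3600, 0.2900, 0.1700], E[r] = -0.3700, γ^t·E[r] = -0.296000, running G = -0.496000
t=2: π = [0.1900, 0.3650, 0.2820, 0.1630], E[r] = -0.3850, γ^t·E[r] = -0.246400, running G = -0.742400
t=3: π = [0.1920, 0.3647, 0.2825, 0.1608], E[r] = -0.3762, γ^t·E[r] = -0.192614, running G = -0.935014

G = -0.9350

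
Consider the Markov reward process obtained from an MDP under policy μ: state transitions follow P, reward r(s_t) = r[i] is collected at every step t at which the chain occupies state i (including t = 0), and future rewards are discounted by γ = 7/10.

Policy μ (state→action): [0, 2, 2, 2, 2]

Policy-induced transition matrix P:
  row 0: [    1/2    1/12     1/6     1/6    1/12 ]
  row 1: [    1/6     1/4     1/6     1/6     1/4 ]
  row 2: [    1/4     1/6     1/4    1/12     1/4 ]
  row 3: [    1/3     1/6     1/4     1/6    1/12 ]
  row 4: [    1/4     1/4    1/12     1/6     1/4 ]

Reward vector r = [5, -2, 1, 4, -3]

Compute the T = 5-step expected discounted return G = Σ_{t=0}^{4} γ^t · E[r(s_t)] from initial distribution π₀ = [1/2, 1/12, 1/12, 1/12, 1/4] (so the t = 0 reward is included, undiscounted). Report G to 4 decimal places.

t=0: π = [0.5000, 0.0833, 0.0833, 0.0833, 0.2500], E[r] = 2.0000, γ^t·E[r] = 2.000000, running G = 2.000000
t=1: π = [0.3750, 0.1528, 0.1597, 0.1597, 0.1528], E[r] = 1.9097, γ^t·E[r] = 1.336806, running G = 3.336806
t=2: π = [0.3443, 0.1609, 0.1806, 0.1534, 0.1609], E[r] = 1.7112, γ^t·E[r] = 0.838501, running G = 4.175307
t=3: π = [0.3355, 0.1648, 0.1811, 0.1516, 0.1671], E[r] = 1.6341, γ^t·E[r] = 0.560501, running G = 4.735808
t=4: π = [0.3328, 0.1664, 0.1805, 0.1516, 0.1688], E[r] = 1.6114, γ^t·E[r] = 0.386901, running G = 5.122709

G = 5.1227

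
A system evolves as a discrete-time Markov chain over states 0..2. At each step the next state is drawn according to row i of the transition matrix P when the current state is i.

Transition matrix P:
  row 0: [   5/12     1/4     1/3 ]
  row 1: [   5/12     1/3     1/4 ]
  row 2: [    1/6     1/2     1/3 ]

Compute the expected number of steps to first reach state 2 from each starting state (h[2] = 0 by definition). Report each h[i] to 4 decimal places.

First-step conditioning: h[2] = 0; for i ≠ 2, h[i] = 1 + Σ_k P[i][k]·h[k].
  h[0] = 1 + 5/12·h[0] + 1/4·h[1]
  h[1] = 1 + 5/12·h[0] + 1/3·h[1]
Solving the 2×2 linear system over states ≠ 2 gives exactly h = [132/41, 144/41, 0] (h[2] = 0 is the target).

h = [3.2195, 3.5122, 0.0000]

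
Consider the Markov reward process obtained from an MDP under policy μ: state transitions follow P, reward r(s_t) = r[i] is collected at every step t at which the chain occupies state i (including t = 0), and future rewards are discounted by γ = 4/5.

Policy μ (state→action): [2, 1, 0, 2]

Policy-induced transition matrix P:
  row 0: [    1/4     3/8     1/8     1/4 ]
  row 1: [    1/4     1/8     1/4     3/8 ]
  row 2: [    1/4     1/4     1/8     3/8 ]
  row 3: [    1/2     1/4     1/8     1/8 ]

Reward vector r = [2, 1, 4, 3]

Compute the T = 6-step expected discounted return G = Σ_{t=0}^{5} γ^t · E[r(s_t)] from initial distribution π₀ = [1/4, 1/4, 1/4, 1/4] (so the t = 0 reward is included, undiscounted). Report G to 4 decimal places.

t=0: π = [0.2500, 0.2500, 0.2500, 0.2500], E[r] = 2.5000, γ^t·E[r] = 2.500000, running G = 2.500000
t=1: π = [0.3125, 0.2500, 0.1563, 0.2813], E[r] = 2.3438, γ^t·E[r] = 1.875000, running G = 4.375000
t=2: π = [0.3203, 0.2578, 0.1563, 0.2656], E[r] = 2.3203, γ^t·E[r] = 1.485000, running G = 5.860000
t=3: π = [0.3164, 0.2578, 0.1572, 0.2686], E[r] = 2.3252, γ^t·E[r] = 1.190500, running G = 7.050500
t=4: π = [0.3171, 0.2573, 0.1572, 0.2683], E[r] = 2.3254, γ^t·E[r] = 0.952500, running G = 8.003000
t=5: π = [0.3171, 0.2575, 0.1572, 0.2683], E[r] = 2.3251, γ^t·E[r] = 0.761900, running G = 8.764900

G = 8.7649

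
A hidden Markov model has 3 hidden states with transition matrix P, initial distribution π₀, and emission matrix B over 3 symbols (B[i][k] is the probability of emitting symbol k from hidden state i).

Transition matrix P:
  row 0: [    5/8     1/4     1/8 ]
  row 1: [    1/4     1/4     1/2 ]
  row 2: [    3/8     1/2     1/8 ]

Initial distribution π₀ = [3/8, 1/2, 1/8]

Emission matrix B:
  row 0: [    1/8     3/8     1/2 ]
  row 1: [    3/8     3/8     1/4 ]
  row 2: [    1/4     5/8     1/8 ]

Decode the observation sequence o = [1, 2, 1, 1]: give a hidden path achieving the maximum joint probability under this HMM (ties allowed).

t=0: δ = [1.406e-01, 1.875e-01, 7.812e-02]  (obs o_0=1)
t=1: δ = [4.395e-02, 1.172e-02, 1.172e-02]  ψ = [0, 1, 1]  (obs o_1=2)
t=2: δ = [1.030e-02, 4.120e-03, 3.662e-03]  ψ = [0, 0, 1]  (obs o_2=1)
t=3: δ = [2.414e-03, 9.656e-04, 1.287e-03]  ψ = [0, 0, 1]  (obs o_3=1)
backtrack: best end state = 0; path = [0, 0, 0, 0]

path = [0, 0, 0, 0]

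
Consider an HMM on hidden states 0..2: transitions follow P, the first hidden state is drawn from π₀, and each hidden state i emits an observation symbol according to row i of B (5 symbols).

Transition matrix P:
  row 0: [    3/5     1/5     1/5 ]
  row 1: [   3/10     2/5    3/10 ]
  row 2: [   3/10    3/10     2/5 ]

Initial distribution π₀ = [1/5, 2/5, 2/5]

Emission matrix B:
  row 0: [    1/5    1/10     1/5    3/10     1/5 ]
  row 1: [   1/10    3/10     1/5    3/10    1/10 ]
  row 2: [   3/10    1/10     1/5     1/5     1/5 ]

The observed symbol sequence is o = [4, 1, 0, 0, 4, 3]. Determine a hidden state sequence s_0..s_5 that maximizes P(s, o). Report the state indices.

path = [2, 1, 0, 0, 0, 0]

t=0: δ = [4.000e-02, 4.000e-02, 8.000e-02]  (obs o_0=4)
t=1: δ = [2.400e-03, 7.200e-03, 3.200e-03]  ψ = [0, 2, 2]  (obs o_1=1)
t=2: δ = [4.320e-04, 2.880e-04, 6.480e-04]  ψ = [1, 1, 1]  (obs o_2=0)
t=3: δ = [5.184e-05, 1.944e-05, 7.776e-05]  ψ = [0, 2, 2]  (obs o_3=0)
t=4: δ = [6.221e-06, 2.333e-06, 6.221e-06]  ψ = [0, 2, 2]  (obs o_4=4)
t=5: δ = [1.120e-06, 5.599e-07, 4.977e-07]  ψ = [0, 2, 2]  (obs o_5=3)
backtrack: best end state = 0; path = [2, 1, 0, 0, 0, 0]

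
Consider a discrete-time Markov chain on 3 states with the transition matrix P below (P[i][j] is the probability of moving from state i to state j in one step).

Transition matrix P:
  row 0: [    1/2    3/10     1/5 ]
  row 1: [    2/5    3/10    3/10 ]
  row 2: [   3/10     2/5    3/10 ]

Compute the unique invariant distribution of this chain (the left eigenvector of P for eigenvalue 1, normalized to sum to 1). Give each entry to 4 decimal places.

Balance equations π_j = Σ_i π_i·P[i][j]:
  π_0 = 1/2·π_0 + 2/5·π_1 + 3/10·π_2
  π_1 = 3/10·π_0 + 3/10·π_1 + 2/5·π_2
  normalize: π_0 + π_1 + π_2 = 1
Solving the linear system gives exactly π = [37/89, 29/89, 23/89].

π = [0.4157, 0.3258, 0.2584]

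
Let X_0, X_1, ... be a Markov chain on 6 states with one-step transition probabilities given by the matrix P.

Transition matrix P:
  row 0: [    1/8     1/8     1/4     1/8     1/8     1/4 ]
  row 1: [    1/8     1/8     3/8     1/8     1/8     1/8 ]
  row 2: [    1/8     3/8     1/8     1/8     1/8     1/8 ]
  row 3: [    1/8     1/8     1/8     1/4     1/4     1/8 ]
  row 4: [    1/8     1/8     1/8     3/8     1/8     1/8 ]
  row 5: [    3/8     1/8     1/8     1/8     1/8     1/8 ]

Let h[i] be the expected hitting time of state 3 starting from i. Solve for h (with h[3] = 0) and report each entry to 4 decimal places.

h = [6.4000, 6.4000, 6.4000, 0.0000, 4.8000, 6.4000]

First-step conditioning: h[3] = 0; for i ≠ 3, h[i] = 1 + Σ_k P[i][k]·h[k].
  h[0] = 1 + 1/8·h[0] + 1/8·h[1] + 1/4·h[2] + 1/8·h[4] + 1/4·h[5]
  h[1] = 1 + 1/8·h[0] + 1/8·h[1] + 3/8·h[2] + 1/8·h[4] + 1/8·h[5]
  h[2] = 1 + 1/8·h[0] + 3/8·h[1] + 1/8·h[2] + 1/8·h[4] + 1/8·h[5]
  h[4] = 1 + 1/8·h[0] + 1/8·h[1] + 1/8·h[2] + 1/8·h[4] + 1/8·h[5]
  h[5] = 1 + 3/8·h[0] + 1/8·h[1] + 1/8·h[2] + 1/8·h[4] + 1/8·h[5]
Solving the 5×5 linear system over states ≠ 3 gives exactly h = [32/5, 32/5, 32/5, 0, 24/5, 32/5] (h[3] = 0 is the target).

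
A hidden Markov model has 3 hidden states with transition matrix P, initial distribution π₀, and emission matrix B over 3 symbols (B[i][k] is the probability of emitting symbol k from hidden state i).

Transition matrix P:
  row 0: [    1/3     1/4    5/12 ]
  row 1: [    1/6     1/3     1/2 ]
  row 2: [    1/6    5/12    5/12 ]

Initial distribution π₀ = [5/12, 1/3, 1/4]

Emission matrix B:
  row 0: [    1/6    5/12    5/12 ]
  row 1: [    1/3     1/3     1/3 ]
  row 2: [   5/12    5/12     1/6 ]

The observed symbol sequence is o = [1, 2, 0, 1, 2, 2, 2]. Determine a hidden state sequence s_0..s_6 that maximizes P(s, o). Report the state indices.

t=0: δ = [1.736e-01, 1.111e-01, 1.042e-01]  (obs o_0=1)
t=1: δ = [2.411e-02, 1.447e-02, 1.206e-02]  ψ = [0, 0, 0]  (obs o_1=2)
t=2: δ = [1.340e-03, 2.009e-03, 4.186e-03]  ψ = [0, 0, 0]  (obs o_2=0)
t=3: δ = [2.907e-04, 5.814e-04, 7.268e-04]  ψ = [2, 2, 2]  (obs o_3=1)
t=4: δ = [5.047e-05, 1.009e-04, 5.047e-05]  ψ = [2, 2, 2]  (obs o_4=2)
t=5: δ = [7.010e-06, 1.122e-05, 8.412e-06]  ψ = [0, 1, 1]  (obs o_5=2)
t=6: δ = [9.736e-07, 1.246e-06, 9.346e-07]  ψ = [0, 1, 1]  (obs o_6=2)
backtrack: best end state = 1; path = [0, 0, 2, 2, 1, 1, 1]

path = [0, 0, 2, 2, 1, 1, 1]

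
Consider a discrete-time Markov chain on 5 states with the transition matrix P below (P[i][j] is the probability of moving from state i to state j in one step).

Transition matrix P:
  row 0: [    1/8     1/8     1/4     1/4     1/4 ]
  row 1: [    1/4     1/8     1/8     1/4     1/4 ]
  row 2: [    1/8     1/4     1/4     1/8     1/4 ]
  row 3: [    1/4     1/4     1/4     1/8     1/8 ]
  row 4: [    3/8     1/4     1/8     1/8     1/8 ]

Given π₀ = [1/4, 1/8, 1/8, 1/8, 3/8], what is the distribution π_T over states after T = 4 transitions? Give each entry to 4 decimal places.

π = [0.2223, 0.1973, 0.2000, 0.1777, 0.2027]

t=0: π = [0.2500, 0.1250, 0.1250, 0.1250, 0.3750]
t=1: π = [0.2500, 0.2031, 0.1875, 0.1719, 0.1875]
t=2: π = [0.2188, 0.1934, 0.2012, 0.1816, 0.2051]
t=3: π = [0.2231, 0.1985, 0.2002, 0.1765, 0.2017]
t=4: π = [0.2223, 0.1973, 0.2000, 0.1777, 0.2027]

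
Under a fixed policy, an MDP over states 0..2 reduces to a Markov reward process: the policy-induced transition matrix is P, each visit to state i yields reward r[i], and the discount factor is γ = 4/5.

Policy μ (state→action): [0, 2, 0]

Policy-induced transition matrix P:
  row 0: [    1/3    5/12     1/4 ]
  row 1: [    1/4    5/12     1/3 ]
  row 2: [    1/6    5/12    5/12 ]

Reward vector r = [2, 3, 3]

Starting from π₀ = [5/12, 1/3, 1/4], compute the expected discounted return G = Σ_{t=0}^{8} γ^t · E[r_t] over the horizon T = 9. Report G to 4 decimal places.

G = 11.7451

t=0: π = [0.4167, 0.3333, 0.2500], E[r] = 2.5833, γ^t·E[r] = 2.583333, running G = 2.583333
t=1: π = [0.2639, 0.4167, 0.3194], E[r] = 2.7361, γ^t·E[r] = 2.188889, running G = 4.772222
t=2: π = [0.2454, 0.4167, 0.3380], E[r] = 2.7546, γ^t·E[r] = 1.762963, running G = 6.535185
t=3: π = [0.2423, 0.4167, 0.3410], E[r] = 2.7577, γ^t·E[r] = 1.411951, running G = 7.947136
t=4: π = [0.2418, 0.4167, 0.3416], E[r] = 2.7582, γ^t·E[r] = 1.129771, running G = 9.076907
t=5: π = [0.2417, 0.4167, 0.3416], E[r] = 2.7583, γ^t·E[r] = 0.903845, running G = 9.980752
t=6: π = [0.2417, 0.4167, 0.3417], E[r] = 2.7583, γ^t·E[r] = 0.723080, running G = 10.703832
t=7: π = [0.2417, 0.4167, 0.3417], E[r] = 2.7583, γ^t·E[r] = 0.578464, running G = 11.282296
t=8: π = [0.2417, 0.4167, 0.3417], E[r] = 2.7583, γ^t·E[r] = 0.462772, running G = 11.745068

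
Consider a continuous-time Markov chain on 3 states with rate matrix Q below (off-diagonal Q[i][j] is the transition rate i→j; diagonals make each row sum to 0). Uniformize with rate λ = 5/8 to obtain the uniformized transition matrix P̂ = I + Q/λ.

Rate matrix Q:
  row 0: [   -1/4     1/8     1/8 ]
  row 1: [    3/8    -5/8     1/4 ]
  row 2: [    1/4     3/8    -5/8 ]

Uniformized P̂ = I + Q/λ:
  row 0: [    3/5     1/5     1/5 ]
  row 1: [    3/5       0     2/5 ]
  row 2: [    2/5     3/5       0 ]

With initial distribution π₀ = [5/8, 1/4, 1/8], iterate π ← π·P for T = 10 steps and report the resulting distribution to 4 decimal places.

π = [0.5588, 0.2353, 0.2059]

t=0: π = [0.6250, 0.2500, 0.1250]
t=1: π = [0.5750, 0.2000, 0.2250]
t=2: π = [0.5550, 0.2500, 0.1950]
t=3: π = [0.5610, 0.2280, 0.2110]
t=4: π = [0.5578, 0.2388, 0.2034]
t=5: π = [0.5593, 0.2336, 0.2071]
t=6: π = [0.5586, 0.2361, 0.2053]
t=7: π = [0.5589, 0.2349, 0.2062]
t=8: π = [0.5588, 0.2355, 0.2057]
t=9: π = [0.5589, 0.2352, 0.2059]
t=10: π = [0.5588, 0.2353, 0.2059]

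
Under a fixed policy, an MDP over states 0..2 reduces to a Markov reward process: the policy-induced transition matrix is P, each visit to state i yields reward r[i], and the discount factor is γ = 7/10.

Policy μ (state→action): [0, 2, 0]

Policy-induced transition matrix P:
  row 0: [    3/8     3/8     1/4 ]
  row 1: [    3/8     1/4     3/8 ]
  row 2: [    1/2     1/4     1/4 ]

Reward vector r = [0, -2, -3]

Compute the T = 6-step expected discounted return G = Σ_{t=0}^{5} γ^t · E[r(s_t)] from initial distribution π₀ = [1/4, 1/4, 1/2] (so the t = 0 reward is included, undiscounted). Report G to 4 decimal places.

t=0: π = [0.2500, 0.2500, 0.5000], E[r] = -2.0000, γ^t·E[r] = -2.000000, running G = -2.000000
t=1: π = [0.4375, 0.2813, 0.2813], E[r] = -1.4063, γ^t·E[r] = -0.984375, running G = -2.984375
t=2: π = [0.4102, 0.3047, 0.2852], E[r] = -1.4648, γ^t·E[r] = -0.717773, running G = -3.702148
t=3: π = [0.4106, 0.3013, 0.2881], E[r] = -1.4668, γ^t·E[r] = -0.503111, running G = -4.205260
t=4: π = [0.4110, 0.3013, 0.2877], E[r] = -1.4656, γ^t·E[r] = -0.351899, running G = -4.557159
t=5: π = [0.4110, 0.3014, 0.2877], E[r] = -1.4658, γ^t·E[r] = -0.246349, running G = -4.803508

G = -4.8035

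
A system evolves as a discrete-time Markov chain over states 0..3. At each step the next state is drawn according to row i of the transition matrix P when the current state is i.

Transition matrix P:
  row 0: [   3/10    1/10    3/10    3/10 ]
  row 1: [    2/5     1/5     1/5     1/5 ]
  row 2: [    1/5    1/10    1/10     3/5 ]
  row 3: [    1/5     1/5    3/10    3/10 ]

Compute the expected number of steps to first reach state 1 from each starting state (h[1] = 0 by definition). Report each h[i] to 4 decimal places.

First-step conditioning: h[1] = 0; for i ≠ 1, h[i] = 1 + Σ_k P[i][k]·h[k].
  h[0] = 1 + 3/10·h[0] + 3/10·h[2] + 3/10·h[3]
  h[2] = 1 + 1/5·h[0] + 1/10·h[2] + 3/5·h[3]
  h[3] = 1 + 1/5·h[0] + 3/10·h[2] + 3/10·h[3]
Solving the 3×3 linear system over states ≠ 1 gives exactly h = [80/11, 0, 78/11, 72/11] (h[1] = 0 is the target).

h = [7.2727, 0.0000, 7.0909, 6.5455]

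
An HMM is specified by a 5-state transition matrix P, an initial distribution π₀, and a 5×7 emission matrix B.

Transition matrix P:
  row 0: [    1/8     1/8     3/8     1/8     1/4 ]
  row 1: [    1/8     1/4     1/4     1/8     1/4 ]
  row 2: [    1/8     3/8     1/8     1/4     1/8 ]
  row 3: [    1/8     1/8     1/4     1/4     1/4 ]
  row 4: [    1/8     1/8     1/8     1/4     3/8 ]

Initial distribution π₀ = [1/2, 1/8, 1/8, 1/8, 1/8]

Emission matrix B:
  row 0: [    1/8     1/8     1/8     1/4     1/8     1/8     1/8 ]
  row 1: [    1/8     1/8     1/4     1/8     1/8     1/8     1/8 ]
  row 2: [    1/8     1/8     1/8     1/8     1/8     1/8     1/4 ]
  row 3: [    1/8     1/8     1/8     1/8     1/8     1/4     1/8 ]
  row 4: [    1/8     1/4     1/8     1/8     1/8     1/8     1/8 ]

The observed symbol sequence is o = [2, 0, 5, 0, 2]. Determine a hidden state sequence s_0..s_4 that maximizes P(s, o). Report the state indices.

t=0: δ = [6.250e-02, 3.125e-02, 1.562e-02, 1.562e-02, 1.562e-02]  (obs o_0=2)
t=1: δ = [9.766e-04, 9.766e-04, 2.930e-03, 9.766e-04, 1.953e-03]  ψ = [0, 0, 0, 0, 0]  (obs o_1=0)
t=2: δ = [4.578e-05, 1.373e-04, 4.578e-05, 1.831e-04, 9.155e-05]  ψ = [2, 2, 0, 2, 4]  (obs o_2=5)
t=3: δ = [2.861e-06, 4.292e-06, 5.722e-06, 5.722e-06, 5.722e-06]  ψ = [3, 1, 3, 3, 3]  (obs o_3=0)
t=4: δ = [8.941e-08, 5.364e-07, 1.788e-07, 1.788e-07, 2.682e-07]  ψ = [2, 2, 3, 2, 4]  (obs o_4=2)
backtrack: best end state = 1; path = [0, 2, 3, 2, 1]

path = [0, 2, 3, 2, 1]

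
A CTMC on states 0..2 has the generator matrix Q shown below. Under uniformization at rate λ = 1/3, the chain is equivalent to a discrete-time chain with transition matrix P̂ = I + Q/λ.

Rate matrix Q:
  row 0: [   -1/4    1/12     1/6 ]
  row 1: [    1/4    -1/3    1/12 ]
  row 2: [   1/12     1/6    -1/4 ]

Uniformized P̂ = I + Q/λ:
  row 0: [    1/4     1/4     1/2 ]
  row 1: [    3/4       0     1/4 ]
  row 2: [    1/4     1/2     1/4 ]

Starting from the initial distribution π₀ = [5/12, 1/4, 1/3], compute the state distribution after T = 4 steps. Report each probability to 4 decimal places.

π = [0.3841, 0.2695, 0.3464]

t=0: π = [0.4167, 0.2500, 0.3333]
t=1: π = [0.3750, 0.2708, 0.3542]
t=2: π = [0.3854, 0.2708, 0.3438]
t=3: π = [0.3854, 0.2682, 0.3464]
t=4: π = [0.3841, 0.2695, 0.3464]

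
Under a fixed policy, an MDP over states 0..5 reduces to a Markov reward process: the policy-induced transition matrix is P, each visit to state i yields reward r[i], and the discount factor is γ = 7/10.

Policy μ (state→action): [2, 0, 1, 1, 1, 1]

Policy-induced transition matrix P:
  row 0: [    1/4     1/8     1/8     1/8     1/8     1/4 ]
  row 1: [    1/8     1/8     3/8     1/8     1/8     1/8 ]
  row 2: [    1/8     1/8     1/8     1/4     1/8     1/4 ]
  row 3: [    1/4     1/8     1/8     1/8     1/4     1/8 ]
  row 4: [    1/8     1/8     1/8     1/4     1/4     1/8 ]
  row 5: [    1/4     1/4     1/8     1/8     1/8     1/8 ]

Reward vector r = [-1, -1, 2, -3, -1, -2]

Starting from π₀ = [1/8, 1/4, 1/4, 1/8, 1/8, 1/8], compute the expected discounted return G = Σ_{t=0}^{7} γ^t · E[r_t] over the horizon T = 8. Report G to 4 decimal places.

t=0: π = [0.1250, 0.2500, 0.2500, 0.1250, 0.1250, 0.1250], E[r] = -0.6250, γ^t·E[r] = -0.625000, running G = -0.625000
t=1: π = [0.1719, 0.1406, 0.1875, 0.1719, 0.1563, 0.1719], E[r] = -0.9531, γ^t·E[r] = -0.667188, running G = -1.292188
t=2: π = [0.1895, 0.1465, 0.1602, 0.1680, 0.1660, 0.1699], E[r] = -1.0254, γ^t·E[r] = -0.502441, running G = -1.794629
t=3: π = [0.1909, 0.1462, 0.1616, 0.1658, 0.1667, 0.1687], E[r] = -1.0154, γ^t·E[r] = -0.348276, running G = -2.142905
t=4: π = [0.1907, 0.1461, 0.1616, 0.1660, 0.1666, 0.1691], E[r] = -1.0165, γ^t·E[r] = -0.244057, running G = -2.386961
t=5: π = [0.1907, 0.1461, 0.1615, 0.1660, 0.1666, 0.1690], E[r] = -1.0165, γ^t·E[r] = -0.170842, running G = -2.557804
t=6: π = [0.1907, 0.1461, 0.1615, 0.1660, 0.1666, 0.1690], E[r] = -1.0165, γ^t·E[r] = -0.119585, running G = -2.677388
t=7: π = [0.1907, 0.1461, 0.1615, 0.1660, 0.1666, 0.1690], E[r] = -1.0165, γ^t·E[r] = -0.083710, running G = -2.761099

G = -2.7611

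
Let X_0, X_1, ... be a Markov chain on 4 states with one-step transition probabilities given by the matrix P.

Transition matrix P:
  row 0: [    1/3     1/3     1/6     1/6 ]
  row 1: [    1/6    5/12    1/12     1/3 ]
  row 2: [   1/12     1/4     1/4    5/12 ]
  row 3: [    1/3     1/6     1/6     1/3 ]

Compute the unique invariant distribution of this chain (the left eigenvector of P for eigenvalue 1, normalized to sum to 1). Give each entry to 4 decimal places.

π = [0.2456, 0.2940, 0.1551, 0.3053]

Balance equations π_j = Σ_i π_i·P[i][j]:
  π_0 = 1/3·π_0 + 1/6·π_1 + 1/12·π_2 + 1/3·π_3
  π_1 = 1/3·π_0 + 5/12·π_1 + 1/4·π_2 + 1/6·π_3
  π_2 = 1/6·π_0 + 1/12·π_1 + 1/4·π_2 + 1/6·π_3
  normalize: π_0 + π_1 + π_2 + π_3 = 1
Solving the linear system gives exactly π = [152/619, 182/619, 96/619, 189/619].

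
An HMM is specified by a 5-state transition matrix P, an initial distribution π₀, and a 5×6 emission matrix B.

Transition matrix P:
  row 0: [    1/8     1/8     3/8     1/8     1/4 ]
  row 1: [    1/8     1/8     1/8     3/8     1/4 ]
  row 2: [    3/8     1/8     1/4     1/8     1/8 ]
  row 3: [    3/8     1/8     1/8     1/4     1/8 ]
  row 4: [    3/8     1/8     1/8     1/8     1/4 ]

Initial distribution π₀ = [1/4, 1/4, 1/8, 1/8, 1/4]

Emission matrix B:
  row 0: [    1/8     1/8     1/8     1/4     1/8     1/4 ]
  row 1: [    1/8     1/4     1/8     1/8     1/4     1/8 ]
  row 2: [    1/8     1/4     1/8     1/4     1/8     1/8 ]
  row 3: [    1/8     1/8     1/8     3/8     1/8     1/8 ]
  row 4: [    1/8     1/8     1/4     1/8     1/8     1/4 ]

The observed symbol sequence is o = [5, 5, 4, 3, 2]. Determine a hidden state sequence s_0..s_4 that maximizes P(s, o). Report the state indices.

path = [4, 0, 2, 0, 4]

t=0: δ = [6.250e-02, 3.125e-02, 1.562e-02, 1.562e-02, 6.250e-02]  (obs o_0=5)
t=1: δ = [5.859e-03, 9.766e-04, 2.930e-03, 1.465e-03, 3.906e-03]  ψ = [4, 0, 0, 1, 0]  (obs o_1=5)
t=2: δ = [1.831e-04, 1.831e-04, 2.747e-04, 9.155e-05, 1.831e-04]  ψ = [4, 0, 0, 0, 0]  (obs o_2=4)
t=3: δ = [2.575e-05, 4.292e-06, 1.717e-05, 2.575e-05, 5.722e-06]  ψ = [2, 2, 0, 1, 0]  (obs o_3=3)
t=4: δ = [1.207e-06, 4.023e-07, 1.207e-06, 8.047e-07, 1.609e-06]  ψ = [3, 0, 0, 3, 0]  (obs o_4=2)
backtrack: best end state = 4; path = [4, 0, 2, 0, 4]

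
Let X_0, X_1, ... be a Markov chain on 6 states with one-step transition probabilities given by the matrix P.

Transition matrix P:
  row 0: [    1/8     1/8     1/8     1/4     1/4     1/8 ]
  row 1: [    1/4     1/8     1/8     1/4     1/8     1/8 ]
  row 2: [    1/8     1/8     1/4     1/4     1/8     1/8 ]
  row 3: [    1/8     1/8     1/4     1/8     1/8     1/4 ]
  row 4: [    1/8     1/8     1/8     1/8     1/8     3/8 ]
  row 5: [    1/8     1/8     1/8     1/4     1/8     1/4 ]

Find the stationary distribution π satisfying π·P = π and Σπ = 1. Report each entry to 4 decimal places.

π = [0.1406, 0.1250, 0.1723, 0.2064, 0.1426, 0.2131]

Balance equations π_j = Σ_i π_i·P[i][j]:
  π_0 = 1/8·π_0 + 1/4·π_1 + 1/8·π_2 + 1/8·π_3 + 1/8·π_4 + 1/8·π_5
  π_1 = 1/8·π_0 + 1/8·π_1 + 1/8·π_2 + 1/8·π_3 + 1/8·π_4 + 1/8·π_5
  π_2 = 1/8·π_0 + 1/8·π_1 + 1/4·π_2 + 1/4·π_3 + 1/8·π_4 + 1/8·π_5
  π_3 = 1/4·π_0 + 1/4·π_1 + 1/4·π_2 + 1/8·π_3 + 1/8·π_4 + 1/4·π_5
  π_4 = 1/4·π_0 + 1/8·π_1 + 1/8·π_2 + 1/8·π_3 + 1/8·π_4 + 1/8·π_5
  normalize: π_0 + π_1 + π_2 + π_3 + π_4 + π_5 = 1
Solving the linear system gives exactly π = [9/64, 1/8, 1853/10752, 317/1536, 73/512, 2291/10752].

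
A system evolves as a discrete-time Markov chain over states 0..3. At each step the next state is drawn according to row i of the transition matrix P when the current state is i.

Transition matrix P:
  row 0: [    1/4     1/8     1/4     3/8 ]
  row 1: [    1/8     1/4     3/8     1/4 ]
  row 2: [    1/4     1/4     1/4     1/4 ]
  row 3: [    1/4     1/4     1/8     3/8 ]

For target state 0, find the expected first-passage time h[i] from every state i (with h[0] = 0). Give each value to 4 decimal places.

h = [0.0000, 5.1429, 4.5714, 4.5714]

First-step conditioning: h[0] = 0; for i ≠ 0, h[i] = 1 + Σ_k P[i][k]·h[k].
  h[1] = 1 + 1/4·h[1] + 3/8·h[2] + 1/4·h[3]
  h[2] = 1 + 1/4·h[1] + 1/4·h[2] + 1/4·h[3]
  h[3] = 1 + 1/4·h[1] + 1/8·h[2] + 3/8·h[3]
Solving the 3×3 linear system over states ≠ 0 gives exactly h = [0, 36/7, 32/7, 32/7] (h[0] = 0 is the target).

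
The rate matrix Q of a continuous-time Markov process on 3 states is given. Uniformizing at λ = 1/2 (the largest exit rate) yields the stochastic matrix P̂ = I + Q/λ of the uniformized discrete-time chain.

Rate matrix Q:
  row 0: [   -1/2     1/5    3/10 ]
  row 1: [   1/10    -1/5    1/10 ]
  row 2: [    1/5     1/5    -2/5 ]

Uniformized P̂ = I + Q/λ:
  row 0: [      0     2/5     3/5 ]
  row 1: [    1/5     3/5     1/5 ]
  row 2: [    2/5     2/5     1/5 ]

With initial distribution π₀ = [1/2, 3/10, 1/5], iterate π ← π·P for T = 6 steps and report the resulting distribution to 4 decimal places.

t=0: π = [0.5000, 0.3000, 0.2000]
t=1: π = [0.1400, 0.4600, 0.4000]
t=2: π = [0.2520, 0.4920, 0.2560]
t=3: π = [0.2008, 0.4984, 0.3008]
t=4: π = [0.2200, 0.4997, 0.2803]
t=5: π = [0.2121, 0.4999, 0.2880]
t=6: π = [0.2152, 0.5000, 0.2848]

π = [0.2152, 0.5000, 0.2848]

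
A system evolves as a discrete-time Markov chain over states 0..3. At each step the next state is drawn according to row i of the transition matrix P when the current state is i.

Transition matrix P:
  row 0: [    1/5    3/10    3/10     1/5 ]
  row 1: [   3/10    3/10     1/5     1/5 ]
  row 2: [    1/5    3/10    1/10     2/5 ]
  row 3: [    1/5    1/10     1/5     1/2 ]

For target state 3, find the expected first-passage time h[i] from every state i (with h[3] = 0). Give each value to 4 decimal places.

First-step conditioning: h[3] = 0; for i ≠ 3, h[i] = 1 + Σ_k P[i][k]·h[k].
  h[0] = 1 + 1/5·h[0] + 3/10·h[1] + 3/10·h[2]
  h[1] = 1 + 3/10·h[0] + 3/10·h[1] + 1/5·h[2]
  h[2] = 1 + 1/5·h[0] + 3/10·h[1] + 1/10·h[2]
Solving the 3×3 linear system over states ≠ 3 gives exactly h = [200/49, 610/147, 500/147, 0] (h[3] = 0 is the target).

h = [4.0816, 4.1497, 3.4014, 0.0000]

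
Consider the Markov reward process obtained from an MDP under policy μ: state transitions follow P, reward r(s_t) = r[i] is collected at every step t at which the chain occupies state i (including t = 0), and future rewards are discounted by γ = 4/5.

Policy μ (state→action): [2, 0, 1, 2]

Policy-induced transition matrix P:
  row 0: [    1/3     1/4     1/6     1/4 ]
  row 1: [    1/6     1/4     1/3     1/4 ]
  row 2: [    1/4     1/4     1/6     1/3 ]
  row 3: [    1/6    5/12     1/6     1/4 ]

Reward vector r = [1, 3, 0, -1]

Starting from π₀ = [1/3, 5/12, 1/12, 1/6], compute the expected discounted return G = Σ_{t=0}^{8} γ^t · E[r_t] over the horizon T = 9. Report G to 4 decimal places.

t=0: π = [0.3333, 0.4167, 0.0833, 0.1667], E[r] = 1.4167, γ^t·E[r] = 1.416667, running G = 1.416667
t=1: π = [0.2292, 0.2778, 0.2361, 0.2569], E[r] = 0.8056, γ^t·E[r] = 0.644444, running G = 2.061111
t=2: π = [0.2245, 0.2928, 0.2130, 0.2697], E[r] = 0.8333, γ^t·E[r] = 0.533333, running G = 2.594444
t=3: π = [0.2218, 0.2949, 0.2155, 0.2677], E[r] = 0.8389, γ^t·E[r] = 0.429531, running G = 3.023975
t=4: π = [0.2216, 0.2946, 0.2158, 0.2680], E[r] = 0.8375, γ^t·E[r] = 0.343045, running G = 3.367021
t=5: π = [0.2216, 0.2947, 0.2158, 0.2680], E[r] = 0.8376, γ^t·E[r] = 0.274457, running G = 3.641478
t=6: π = [0.2216, 0.2947, 0.2158, 0.2680], E[r] = 0.8376, γ^t·E[r] = 0.219569, running G = 3.861047
t=7: π = [0.2216, 0.2947, 0.2158, 0.2680], E[r] = 0.8376, γ^t·E[r] = 0.175655, running G = 4.036702
t=8: π = [0.2216, 0.2947, 0.2158, 0.2680], E[r] = 0.8376, γ^t·E[r] = 0.140524, running G = 4.177226

G = 4.1772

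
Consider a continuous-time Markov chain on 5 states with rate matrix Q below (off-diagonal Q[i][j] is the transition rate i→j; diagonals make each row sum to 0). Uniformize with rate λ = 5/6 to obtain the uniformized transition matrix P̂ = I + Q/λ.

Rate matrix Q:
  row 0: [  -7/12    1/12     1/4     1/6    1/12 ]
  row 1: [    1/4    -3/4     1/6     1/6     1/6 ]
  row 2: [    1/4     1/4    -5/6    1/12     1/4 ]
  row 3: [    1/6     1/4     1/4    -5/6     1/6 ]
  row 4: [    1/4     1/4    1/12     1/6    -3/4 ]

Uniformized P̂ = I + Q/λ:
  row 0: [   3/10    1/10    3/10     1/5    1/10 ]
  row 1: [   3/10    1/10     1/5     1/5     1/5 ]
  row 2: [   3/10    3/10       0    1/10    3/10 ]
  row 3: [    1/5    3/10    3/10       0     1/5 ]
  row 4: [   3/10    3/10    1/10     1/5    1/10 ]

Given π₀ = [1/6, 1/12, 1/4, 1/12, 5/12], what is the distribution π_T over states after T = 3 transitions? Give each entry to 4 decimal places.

π = [0.2845, 0.2048, 0.1868, 0.1488, 0.1750]

t=0: π = [0.1667, 0.0833, 0.2500, 0.0833, 0.4167]
t=1: π = [0.2917, 0.2500, 0.1333, 0.1583, 0.1667]
t=2: π = [0.2842, 0.1917, 0.2017, 0.1550, 0.1675]
t=3: π = [0.2845, 0.2048, 0.1868, 0.1488, 0.1750]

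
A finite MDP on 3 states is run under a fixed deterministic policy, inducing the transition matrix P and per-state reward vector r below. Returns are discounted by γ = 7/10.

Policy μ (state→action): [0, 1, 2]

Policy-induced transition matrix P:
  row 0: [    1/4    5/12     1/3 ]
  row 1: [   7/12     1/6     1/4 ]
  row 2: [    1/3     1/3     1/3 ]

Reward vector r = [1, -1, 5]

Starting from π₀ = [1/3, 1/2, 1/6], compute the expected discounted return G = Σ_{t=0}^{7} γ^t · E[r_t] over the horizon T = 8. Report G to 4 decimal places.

t=0: π = [0.3333, 0.5000, 0.1667], E[r] = 0.6667, γ^t·E[r] = 0.666667, running G = 0.666667
t=1: π = [0.4306, 0.2778, 0.2917], E[r] = 1.6111, γ^t·E[r] = 1.127778, running G = 1.794444
t=2: π = [0.3669, 0.3229, 0.3102], E[r] = 1.5949, γ^t·E[r] = 0.781505, running G = 2.575949
t=3: π = [0.3835, 0.3101, 0.3064], E[r] = 1.6055, γ^t·E[r] = 0.550692, running G = 3.126641
t=4: π = [0.3789, 0.3136, 0.3075], E[r] = 1.6028, γ^t·E[r] = 0.384821, running G = 3.511462
t=5: π = [0.3802, 0.3126, 0.3072], E[r] = 1.6035, γ^t·E[r] = 0.269503, running G = 3.780965
t=6: π = [0.3798, 0.3129, 0.3073], E[r] = 1.6033, γ^t·E[r] = 0.188627, running G = 3.969593
t=7: π = [0.3799, 0.3128, 0.3073], E[r] = 1.6034, γ^t·E[r] = 0.132044, running G = 4.101637

G = 4.1016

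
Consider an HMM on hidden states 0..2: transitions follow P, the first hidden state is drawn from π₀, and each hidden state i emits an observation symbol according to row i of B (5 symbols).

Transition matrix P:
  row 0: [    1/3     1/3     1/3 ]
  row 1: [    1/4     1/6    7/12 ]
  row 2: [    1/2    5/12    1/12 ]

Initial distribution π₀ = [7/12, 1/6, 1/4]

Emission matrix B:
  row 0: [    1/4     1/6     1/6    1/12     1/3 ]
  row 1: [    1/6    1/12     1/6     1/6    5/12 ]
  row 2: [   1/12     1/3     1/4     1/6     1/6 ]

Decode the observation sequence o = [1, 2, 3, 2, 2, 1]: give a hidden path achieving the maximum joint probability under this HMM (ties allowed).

path = [0, 2, 1, 2, 1, 2]

t=0: δ = [9.722e-02, 1.389e-02, 8.333e-02]  (obs o_0=1)
t=1: δ = [6.944e-03, 5.787e-03, 8.102e-03]  ψ = [2, 2, 0]  (obs o_1=2)
t=2: δ = [3.376e-04, 5.626e-04, 5.626e-04]  ψ = [2, 2, 1]  (obs o_2=3)
t=3: δ = [4.689e-05, 3.907e-05, 8.205e-05]  ψ = [2, 2, 1]  (obs o_3=2)
t=4: δ = [6.838e-06, 5.698e-06, 5.698e-06]  ψ = [2, 2, 1]  (obs o_4=2)
t=5: δ = [4.748e-07, 1.978e-07, 1.108e-06]  ψ = [2, 2, 1]  (obs o_5=1)
backtrack: best end state = 2; path = [0, 2, 1, 2, 1, 2]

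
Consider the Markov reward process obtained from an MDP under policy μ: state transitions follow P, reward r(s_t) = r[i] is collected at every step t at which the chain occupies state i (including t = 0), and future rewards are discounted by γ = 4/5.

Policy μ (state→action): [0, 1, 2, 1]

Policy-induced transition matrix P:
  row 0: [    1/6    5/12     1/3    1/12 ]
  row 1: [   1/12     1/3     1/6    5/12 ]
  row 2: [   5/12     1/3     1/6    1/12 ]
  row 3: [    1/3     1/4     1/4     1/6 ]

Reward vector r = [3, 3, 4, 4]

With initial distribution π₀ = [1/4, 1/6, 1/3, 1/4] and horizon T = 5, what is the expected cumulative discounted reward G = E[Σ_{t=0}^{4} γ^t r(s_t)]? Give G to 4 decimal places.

t=0: π = [0.2500, 0.1667, 0.3333, 0.2500], E[r] = 3.5833, γ^t·E[r] = 3.583333, running G = 3.583333
t=1: π = [0.2778, 0.3333, 0.2292, 0.1597], E[r] = 3.3889, γ^t·E[r] = 2.711111, running G = 6.294444
t=2: π = [0.2228, 0.3432, 0.2263, 0.2078], E[r] = 3.4340, γ^t·E[r] = 2.197778, running G = 8.492222
t=3: π = [0.2293, 0.3346, 0.2211, 0.2150], E[r] = 3.4361, γ^t·E[r] = 1.759309, running G = 10.251531
t=4: π = [0.2299, 0.3345, 0.2228, 0.2128], E[r] = 3.4356, γ^t·E[r] = 1.407213, running G = 11.658744

G = 11.6587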